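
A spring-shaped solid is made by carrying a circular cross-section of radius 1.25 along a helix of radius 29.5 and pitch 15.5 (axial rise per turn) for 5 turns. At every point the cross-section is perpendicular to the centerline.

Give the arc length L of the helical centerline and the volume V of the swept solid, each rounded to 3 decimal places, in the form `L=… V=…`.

2πR = 2π·29.5 = 185.353967
per-turn = √(185.353967² + 15.5²) = √(34356.0929 + 240.25) = √34596.3429 = 186.000922
L = 5 × 186.000922 = 930.004609
V = π·1.25² × L = 4.908739 × 930.004609 = 4565.149450

L=930.005 V=4565.149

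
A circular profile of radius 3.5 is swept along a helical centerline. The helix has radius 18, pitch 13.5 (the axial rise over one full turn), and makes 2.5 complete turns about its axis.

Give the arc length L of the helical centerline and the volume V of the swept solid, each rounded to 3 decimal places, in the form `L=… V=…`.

L=284.751 V=10958.484

2πR = 2π·18 = 113.097336
per-turn = √(113.097336² + 13.5²) = √(12791.0073 + 182.25) = √12973.2573 = 113.900208
L = 2.5 × 113.900208 = 284.750519
V = π·3.5² × L = 38.484510 × 284.750519 = 10958.484203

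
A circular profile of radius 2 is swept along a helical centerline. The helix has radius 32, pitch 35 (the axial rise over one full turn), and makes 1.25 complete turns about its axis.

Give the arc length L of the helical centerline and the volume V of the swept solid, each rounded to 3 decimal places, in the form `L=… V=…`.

2πR = 2π·32 = 201.061930
per-turn = √(201.061930² + 35²) = √(40425.8996 + 1225) = √41650.8996 = 204.085520
L = 1.25 × 204.085520 = 255.106900
V = π·2² × L = 12.566371 × 255.106900 = 3205.767858

L=255.107 V=3205.768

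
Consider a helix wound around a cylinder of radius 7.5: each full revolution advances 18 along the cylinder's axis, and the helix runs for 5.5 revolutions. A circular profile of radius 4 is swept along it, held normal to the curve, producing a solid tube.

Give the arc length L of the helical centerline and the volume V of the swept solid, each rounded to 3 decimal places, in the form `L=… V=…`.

L=277.445 V=13945.931

2πR = 2π·7.5 = 47.123890
per-turn = √(47.123890² + 18²) = √(2220.6610 + 324) = √2544.6610 = 50.444633
L = 5.5 × 50.444633 = 277.445481
V = π·4² × L = 50.265482 × 277.445481 = 13945.930961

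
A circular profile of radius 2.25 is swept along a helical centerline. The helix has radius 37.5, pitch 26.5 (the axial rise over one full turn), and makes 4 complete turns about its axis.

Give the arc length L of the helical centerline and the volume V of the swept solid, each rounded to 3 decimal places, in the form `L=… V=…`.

L=948.420 V=15083.968

2πR = 2π·37.5 = 235.619449
per-turn = √(235.619449² + 26.5²) = √(55516.5248 + 702.25) = √56218.7748 = 237.104987
L = 4 × 237.104987 = 948.419947
V = π·2.25² × L = 15.904313 × 948.419947 = 15083.967513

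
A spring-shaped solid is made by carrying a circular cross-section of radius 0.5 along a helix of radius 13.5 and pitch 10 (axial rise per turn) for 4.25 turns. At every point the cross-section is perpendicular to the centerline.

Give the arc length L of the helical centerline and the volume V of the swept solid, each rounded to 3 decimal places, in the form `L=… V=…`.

2πR = 2π·13.5 = 84.823002
per-turn = √(84.823002² + 10²) = √(7194.9416 + 100) = √7294.9416 = 85.410430
L = 4.25 × 85.410430 = 362.994329
V = π·0.5² × L = 0.785398 × 362.994329 = 285.095079

L=362.994 V=285.095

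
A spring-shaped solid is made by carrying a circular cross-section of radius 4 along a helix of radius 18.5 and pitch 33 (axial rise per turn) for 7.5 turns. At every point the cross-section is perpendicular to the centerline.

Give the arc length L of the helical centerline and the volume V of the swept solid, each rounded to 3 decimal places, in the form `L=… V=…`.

2πR = 2π·18.5 = 116.238928
per-turn = √(116.238928² + 33²) = √(13511.4884 + 1089) = √14600.4884 = 120.832481
L = 7.5 × 120.832481 = 906.243606
V = π·4² × L = 50.265482 × 906.243606 = 45552.772093

L=906.244 V=45552.772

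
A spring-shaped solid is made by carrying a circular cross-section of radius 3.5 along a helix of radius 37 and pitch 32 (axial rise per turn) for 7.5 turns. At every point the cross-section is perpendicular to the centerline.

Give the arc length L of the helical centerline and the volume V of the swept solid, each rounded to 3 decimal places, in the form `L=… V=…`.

2πR = 2π·37 = 232.477856
per-turn = √(232.477856² + 32²) = √(54045.9537 + 1024) = √55069.9537 = 234.669882
L = 7.5 × 234.669882 = 1760.024118
V = π·3.5² × L = 38.484510 × 1760.024118 = 67733.665778

L=1760.024 V=67733.666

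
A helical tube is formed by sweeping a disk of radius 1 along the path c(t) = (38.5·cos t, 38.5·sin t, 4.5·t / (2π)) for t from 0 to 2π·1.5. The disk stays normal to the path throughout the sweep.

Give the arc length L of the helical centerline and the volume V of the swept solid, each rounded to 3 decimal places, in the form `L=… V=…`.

L=362.917 V=1140.137

2πR = 2π·38.5 = 241.902634
per-turn = √(241.902634² + 4.5²) = √(58516.8845 + 20.25) = √58537.1345 = 241.944486
L = 1.5 × 241.944486 = 362.916730
V = π·1² × L = 3.141593 × 362.916730 = 1140.136532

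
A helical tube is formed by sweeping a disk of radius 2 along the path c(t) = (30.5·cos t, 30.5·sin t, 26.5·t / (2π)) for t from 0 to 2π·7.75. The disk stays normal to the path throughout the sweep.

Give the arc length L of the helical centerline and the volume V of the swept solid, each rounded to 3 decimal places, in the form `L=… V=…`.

2πR = 2π·30.5 = 191.637152
per-turn = √(191.637152² + 26.5²) = √(36724.7980 + 702.25) = √37427.0480 = 193.460714
L = 7.75 × 193.460714 = 1499.320536
V = π·2² × L = 12.566371 × 1499.320536 = 18841.017523

L=1499.321 V=18841.018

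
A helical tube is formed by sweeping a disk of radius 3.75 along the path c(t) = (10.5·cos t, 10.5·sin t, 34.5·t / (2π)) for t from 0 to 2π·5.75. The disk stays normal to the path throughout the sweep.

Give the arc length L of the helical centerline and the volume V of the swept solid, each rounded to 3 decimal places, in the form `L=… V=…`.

L=428.085 V=18912.229

2πR = 2π·10.5 = 65.973446
per-turn = √(65.973446² + 34.5²) = √(4352.4955 + 1190.25) = √5542.7455 = 74.449617
L = 5.75 × 74.449617 = 428.085300
V = π·3.75² × L = 44.178647 × 428.085300 = 18912.229241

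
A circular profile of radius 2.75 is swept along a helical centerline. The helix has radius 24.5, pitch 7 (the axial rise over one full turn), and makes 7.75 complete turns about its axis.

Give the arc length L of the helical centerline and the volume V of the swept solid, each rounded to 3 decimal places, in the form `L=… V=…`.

L=1194.253 V=28373.405

2πR = 2π·24.5 = 153.938040
per-turn = √(153.938040² + 7²) = √(23696.9202 + 49) = √23745.9202 = 154.097113
L = 7.75 × 154.097113 = 1194.252624
V = π·2.75² × L = 23.758294 × 1194.252624 = 28373.405481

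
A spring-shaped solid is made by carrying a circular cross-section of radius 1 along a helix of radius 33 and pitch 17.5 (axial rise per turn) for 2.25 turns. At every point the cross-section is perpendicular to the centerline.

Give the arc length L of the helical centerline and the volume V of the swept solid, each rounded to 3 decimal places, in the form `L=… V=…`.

2πR = 2π·33 = 207.345115
per-turn = √(207.345115² + 17.5²) = √(42991.9968 + 306.25) = √43298.2468 = 208.082308
L = 2.25 × 208.082308 = 468.185192
V = π·1² × L = 3.141593 × 468.185192 = 1470.847161

L=468.185 V=1470.847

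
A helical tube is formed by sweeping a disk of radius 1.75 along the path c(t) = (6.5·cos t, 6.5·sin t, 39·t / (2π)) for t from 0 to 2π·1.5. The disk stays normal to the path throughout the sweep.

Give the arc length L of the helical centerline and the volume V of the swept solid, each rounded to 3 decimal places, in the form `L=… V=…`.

L=84.706 V=814.971

2πR = 2π·6.5 = 40.840704
per-turn = √(40.840704² + 39²) = √(1667.9631 + 1521) = √3188.9631 = 56.470905
L = 1.5 × 56.470905 = 84.706358
V = π·1.75² × L = 9.621128 × 84.706358 = 814.970670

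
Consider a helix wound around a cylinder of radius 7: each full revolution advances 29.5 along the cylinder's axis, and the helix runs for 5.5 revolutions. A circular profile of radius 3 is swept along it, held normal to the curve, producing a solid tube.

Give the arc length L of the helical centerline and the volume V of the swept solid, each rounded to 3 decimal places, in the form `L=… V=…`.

2πR = 2π·7 = 43.982297
per-turn = √(43.982297² + 29.5²) = √(1934.4425 + 870.25) = √2804.6925 = 52.959347
L = 5.5 × 52.959347 = 291.276410
V = π·3² × L = 28.274334 × 291.276410 = 8235.646467

L=291.276 V=8235.646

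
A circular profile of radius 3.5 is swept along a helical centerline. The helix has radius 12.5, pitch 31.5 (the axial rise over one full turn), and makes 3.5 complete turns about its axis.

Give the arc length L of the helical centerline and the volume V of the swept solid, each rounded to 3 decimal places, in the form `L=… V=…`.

L=296.174 V=11398.123

2πR = 2π·12.5 = 78.539816
per-turn = √(78.539816² + 31.5²) = √(6168.5028 + 992.25) = √7160.7528 = 84.621231
L = 3.5 × 84.621231 = 296.174309
V = π·3.5² × L = 38.484510 × 296.174309 = 11398.123151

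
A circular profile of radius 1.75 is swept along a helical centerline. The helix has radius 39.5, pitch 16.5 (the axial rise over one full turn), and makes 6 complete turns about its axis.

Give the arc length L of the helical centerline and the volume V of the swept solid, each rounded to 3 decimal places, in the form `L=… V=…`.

L=1492.402 V=14358.592

2πR = 2π·39.5 = 248.185820
per-turn = √(248.185820² + 16.5²) = √(61596.2011 + 272.25) = √61868.4511 = 248.733695
L = 6 × 248.733695 = 1492.402170
V = π·1.75² × L = 9.621128 × 1492.402170 = 14358.591566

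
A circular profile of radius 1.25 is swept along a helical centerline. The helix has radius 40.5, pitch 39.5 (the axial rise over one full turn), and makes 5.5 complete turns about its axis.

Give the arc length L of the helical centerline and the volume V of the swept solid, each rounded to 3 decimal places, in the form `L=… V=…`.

L=1416.341 V=6952.445

2πR = 2π·40.5 = 254.469005
per-turn = √(254.469005² + 39.5²) = √(64754.4745 + 1560.25) = √66314.7245 = 257.516455
L = 5.5 × 257.516455 = 1416.340501
V = π·1.25² × L = 4.908739 × 1416.340501 = 6952.445178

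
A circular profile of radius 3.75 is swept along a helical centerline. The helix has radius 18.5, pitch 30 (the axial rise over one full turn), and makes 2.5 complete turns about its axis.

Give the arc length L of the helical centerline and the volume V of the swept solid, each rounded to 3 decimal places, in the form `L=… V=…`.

L=300.120 V=13258.880

2πR = 2π·18.5 = 116.238928
per-turn = √(116.238928² + 30²) = √(13511.4884 + 900) = √14411.4884 = 120.047859
L = 2.5 × 120.047859 = 300.119647
V = π·3.75² × L = 44.178647 × 300.119647 = 13258.879860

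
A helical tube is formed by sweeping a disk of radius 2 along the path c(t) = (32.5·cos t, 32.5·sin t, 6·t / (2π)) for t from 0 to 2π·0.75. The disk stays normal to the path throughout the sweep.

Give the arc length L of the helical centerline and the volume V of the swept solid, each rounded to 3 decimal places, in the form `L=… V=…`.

2πR = 2π·32.5 = 204.203522
per-turn = √(204.203522² + 6²) = √(41699.0786 + 36) = √41735.0786 = 204.291651
L = 0.75 × 204.291651 = 153.218738
V = π·2² × L = 12.566371 × 153.218738 = 1925.403448

L=153.219 V=1925.403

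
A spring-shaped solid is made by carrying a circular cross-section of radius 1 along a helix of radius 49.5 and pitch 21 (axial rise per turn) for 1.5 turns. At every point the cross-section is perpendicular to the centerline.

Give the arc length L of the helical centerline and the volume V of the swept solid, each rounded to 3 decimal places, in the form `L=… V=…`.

L=467.589 V=1468.973

2πR = 2π·49.5 = 311.017673
per-turn = √(311.017673² + 21²) = √(96731.9927 + 441) = √97172.9927 = 311.725829
L = 1.5 × 311.725829 = 467.588744
V = π·1² × L = 3.141593 × 467.588744 = 1468.973364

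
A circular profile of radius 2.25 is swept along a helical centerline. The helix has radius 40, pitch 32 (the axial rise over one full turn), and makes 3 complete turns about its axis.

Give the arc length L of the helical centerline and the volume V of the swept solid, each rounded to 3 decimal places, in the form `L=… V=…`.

2πR = 2π·40 = 251.327412
per-turn = √(251.327412² + 32²) = √(63165.4682 + 1024) = √64189.4682 = 253.356405
L = 3 × 253.356405 = 760.069216
V = π·2.25² × L = 15.904313 × 760.069216 = 12088.378572

L=760.069 V=12088.379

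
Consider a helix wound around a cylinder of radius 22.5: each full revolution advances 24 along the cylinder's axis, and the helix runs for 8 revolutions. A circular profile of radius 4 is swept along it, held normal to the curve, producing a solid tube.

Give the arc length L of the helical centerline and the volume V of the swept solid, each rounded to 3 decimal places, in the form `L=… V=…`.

L=1147.155 V=57662.303

2πR = 2π·22.5 = 141.371669
per-turn = √(141.371669² + 24²) = √(19985.9489 + 576) = √20561.9489 = 143.394382
L = 8 × 143.394382 = 1147.155059
V = π·4² × L = 50.265482 × 1147.155059 = 57662.302516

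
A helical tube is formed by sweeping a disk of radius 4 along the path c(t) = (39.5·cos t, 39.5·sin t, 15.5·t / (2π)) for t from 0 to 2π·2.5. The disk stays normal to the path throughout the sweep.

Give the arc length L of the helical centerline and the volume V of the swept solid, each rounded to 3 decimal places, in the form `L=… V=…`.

2πR = 2π·39.5 = 248.185820
per-turn = √(248.185820² + 15.5²) = √(61596.2011 + 240.25) = √61836.4511 = 248.669361
L = 2.5 × 248.669361 = 621.673402
V = π·4² × L = 50.265482 × 621.673402 = 31248.713499

L=621.673 V=31248.713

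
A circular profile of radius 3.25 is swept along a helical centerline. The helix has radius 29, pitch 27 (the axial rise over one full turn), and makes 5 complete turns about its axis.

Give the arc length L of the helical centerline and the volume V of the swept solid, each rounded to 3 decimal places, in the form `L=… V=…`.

L=921.010 V=30561.929

2πR = 2π·29 = 182.212374
per-turn = √(182.212374² + 27²) = √(33201.3492 + 729) = √33930.3492 = 184.201925
L = 5 × 184.201925 = 921.009625
V = π·3.25² × L = 33.183072 × 921.009625 = 30561.929085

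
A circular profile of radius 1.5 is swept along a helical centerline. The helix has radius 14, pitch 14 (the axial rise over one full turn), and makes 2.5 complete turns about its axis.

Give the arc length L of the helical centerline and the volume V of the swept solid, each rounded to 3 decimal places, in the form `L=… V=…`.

2πR = 2π·14 = 87.964594
per-turn = √(87.964594² + 14²) = √(7737.7699 + 196) = √7933.7699 = 89.071712
L = 2.5 × 89.071712 = 222.679280
V = π·1.5² × L = 7.068583 × 222.679280 = 1574.027075

L=222.679 V=1574.027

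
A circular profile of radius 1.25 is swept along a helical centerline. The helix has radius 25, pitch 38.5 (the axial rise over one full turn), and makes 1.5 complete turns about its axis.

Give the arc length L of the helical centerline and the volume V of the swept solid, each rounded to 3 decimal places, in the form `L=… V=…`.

L=242.593 V=1190.828

2πR = 2π·25 = 157.079633
per-turn = √(157.079633² + 38.5²) = √(24674.0110 + 1482.25) = √26156.2610 = 161.728974
L = 1.5 × 161.728974 = 242.593461
V = π·1.25² × L = 4.908739 × 242.593461 = 1190.827866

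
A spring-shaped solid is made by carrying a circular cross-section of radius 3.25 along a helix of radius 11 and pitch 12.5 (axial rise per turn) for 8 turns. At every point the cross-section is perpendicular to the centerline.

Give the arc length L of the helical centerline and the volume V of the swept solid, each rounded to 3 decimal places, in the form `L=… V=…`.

2πR = 2π·11 = 69.115038
per-turn = √(69.115038² + 12.5²) = √(4776.8885 + 156.25) = √4933.1385 = 70.236305
L = 8 × 70.236305 = 561.890439
V = π·3.25² × L = 33.183072 × 561.890439 = 18645.251135

L=561.890 V=18645.251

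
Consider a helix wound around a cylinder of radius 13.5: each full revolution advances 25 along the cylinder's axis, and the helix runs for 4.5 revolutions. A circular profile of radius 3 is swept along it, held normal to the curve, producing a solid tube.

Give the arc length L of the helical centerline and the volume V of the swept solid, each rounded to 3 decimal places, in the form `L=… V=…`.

2πR = 2π·13.5 = 84.823002
per-turn = √(84.823002² + 25²) = √(7194.9416 + 625) = √7819.9416 = 88.430434
L = 4.5 × 88.430434 = 397.936952
V = π·3² × L = 28.274334 × 397.936952 = 11251.402238

L=397.937 V=11251.402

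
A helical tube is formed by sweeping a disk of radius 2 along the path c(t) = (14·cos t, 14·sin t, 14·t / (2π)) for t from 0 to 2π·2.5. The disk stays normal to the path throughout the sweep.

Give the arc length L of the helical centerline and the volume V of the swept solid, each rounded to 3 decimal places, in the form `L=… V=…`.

2πR = 2π·14 = 87.964594
per-turn = √(87.964594² + 14²) = √(7737.7699 + 196) = √7933.7699 = 89.071712
L = 2.5 × 89.071712 = 222.679280
V = π·2² × L = 12.566371 × 222.679280 = 2798.270356

L=222.679 V=2798.270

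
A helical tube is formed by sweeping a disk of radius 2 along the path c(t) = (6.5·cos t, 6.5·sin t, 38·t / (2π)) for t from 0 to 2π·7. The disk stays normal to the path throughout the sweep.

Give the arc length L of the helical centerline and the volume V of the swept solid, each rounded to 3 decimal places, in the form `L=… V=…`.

L=390.495 V=4907.102

2πR = 2π·6.5 = 40.840704
per-turn = √(40.840704² + 38²) = √(1667.9631 + 1444) = √3111.9631 = 55.784972
L = 7 × 55.784972 = 390.494807
V = π·2² × L = 12.566371 × 390.494807 = 4907.102464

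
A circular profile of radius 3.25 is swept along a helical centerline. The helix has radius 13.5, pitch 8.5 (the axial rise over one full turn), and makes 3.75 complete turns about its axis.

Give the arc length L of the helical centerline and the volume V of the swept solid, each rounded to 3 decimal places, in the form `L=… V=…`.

L=319.679 V=10607.943

2πR = 2π·13.5 = 84.823002
per-turn = √(84.823002² + 8.5²) = √(7194.9416 + 72.25) = √7267.1916 = 85.247825
L = 3.75 × 85.247825 = 319.679342
V = π·3.25² × L = 33.183072 × 319.679342 = 10607.942767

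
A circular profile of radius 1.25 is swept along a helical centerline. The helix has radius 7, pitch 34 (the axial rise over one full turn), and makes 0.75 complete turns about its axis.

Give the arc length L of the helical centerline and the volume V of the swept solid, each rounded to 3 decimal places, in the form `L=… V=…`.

2πR = 2π·7 = 43.982297
per-turn = √(43.982297² + 34²) = √(1934.4425 + 1156) = √3090.4425 = 55.591748
L = 0.75 × 55.591748 = 41.693811
V = π·1.25² × L = 4.908739 × 41.693811 = 204.664017

L=41.694 V=204.664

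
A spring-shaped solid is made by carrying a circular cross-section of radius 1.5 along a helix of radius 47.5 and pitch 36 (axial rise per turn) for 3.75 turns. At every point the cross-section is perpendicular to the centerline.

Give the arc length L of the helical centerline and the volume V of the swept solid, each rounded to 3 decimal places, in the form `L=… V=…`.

L=1127.305 V=7968.450

2πR = 2π·47.5 = 298.451302
per-turn = √(298.451302² + 36²) = √(89073.1797 + 1296) = √90369.1797 = 300.614670
L = 3.75 × 300.614670 = 1127.305012
V = π·1.5² × L = 7.068583 × 1127.305012 = 7968.449573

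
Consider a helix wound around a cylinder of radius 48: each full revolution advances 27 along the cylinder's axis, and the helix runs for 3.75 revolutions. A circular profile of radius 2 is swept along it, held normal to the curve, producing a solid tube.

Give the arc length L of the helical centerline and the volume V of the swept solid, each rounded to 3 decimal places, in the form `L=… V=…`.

2πR = 2π·48 = 301.592895
per-turn = √(301.592895² + 27²) = √(90958.2742 + 729) = √91687.2742 = 302.799066
L = 3.75 × 302.799066 = 1135.496496
V = π·2² × L = 12.566371 × 1135.496496 = 14269.069803

L=1135.496 V=14269.070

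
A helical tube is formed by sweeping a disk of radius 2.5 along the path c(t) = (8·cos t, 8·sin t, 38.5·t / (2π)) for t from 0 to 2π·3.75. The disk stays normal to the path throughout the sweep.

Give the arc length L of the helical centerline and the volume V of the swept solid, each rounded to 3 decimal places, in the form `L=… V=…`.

L=237.434 V=4661.998

2πR = 2π·8 = 50.265482
per-turn = √(50.265482² + 38.5²) = √(2526.6187 + 1482.25) = √4008.8687 = 63.315628
L = 3.75 × 63.315628 = 237.433604
V = π·2.5² × L = 19.634954 × 237.433604 = 4661.997919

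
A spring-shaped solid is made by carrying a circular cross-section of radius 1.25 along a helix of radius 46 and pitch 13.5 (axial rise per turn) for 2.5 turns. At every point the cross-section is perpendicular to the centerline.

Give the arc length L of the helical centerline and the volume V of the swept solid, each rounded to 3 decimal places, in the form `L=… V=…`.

2πR = 2π·46 = 289.026524
per-turn = √(289.026524² + 13.5²) = √(83536.3317 + 182.25) = √83718.5817 = 289.341635
L = 2.5 × 289.341635 = 723.354087
V = π·1.25² × L = 4.908739 × 723.354087 = 3550.756072

L=723.354 V=3550.756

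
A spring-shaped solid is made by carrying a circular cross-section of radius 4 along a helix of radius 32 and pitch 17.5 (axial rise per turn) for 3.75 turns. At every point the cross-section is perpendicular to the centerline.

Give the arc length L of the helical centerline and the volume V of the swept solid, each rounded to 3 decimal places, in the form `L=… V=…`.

L=756.833 V=38042.565

2πR = 2π·32 = 201.061930
per-turn = √(201.061930² + 17.5²) = √(40425.8996 + 306.25) = √40732.1496 = 201.822074
L = 3.75 × 201.822074 = 756.832778
V = π·4² × L = 50.265482 × 756.832778 = 38042.564735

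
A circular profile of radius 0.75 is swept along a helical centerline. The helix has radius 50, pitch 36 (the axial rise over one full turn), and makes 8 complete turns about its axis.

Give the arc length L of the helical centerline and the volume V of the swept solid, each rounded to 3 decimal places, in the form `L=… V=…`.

2πR = 2π·50 = 314.159265
per-turn = √(314.159265² + 36²) = √(98696.0440 + 1296) = √99992.0440 = 316.215186
L = 8 × 316.215186 = 2529.721490
V = π·0.75² × L = 1.767146 × 2529.721490 = 4470.386877

L=2529.721 V=4470.387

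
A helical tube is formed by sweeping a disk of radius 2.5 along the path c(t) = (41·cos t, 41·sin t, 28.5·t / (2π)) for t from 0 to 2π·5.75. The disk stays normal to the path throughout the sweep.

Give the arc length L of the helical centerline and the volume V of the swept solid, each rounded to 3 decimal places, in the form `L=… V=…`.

2πR = 2π·41 = 257.610598
per-turn = √(257.610598² + 28.5²) = √(66363.2200 + 812.25) = √67175.4700 = 259.182310
L = 5.75 × 259.182310 = 1490.298284
V = π·2.5² × L = 19.634954 × 1490.298284 = 29261.938388

L=1490.298 V=29261.938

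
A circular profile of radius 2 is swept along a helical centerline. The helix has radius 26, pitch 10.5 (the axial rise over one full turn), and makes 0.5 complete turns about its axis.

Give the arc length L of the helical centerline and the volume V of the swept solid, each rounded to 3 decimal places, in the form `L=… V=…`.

2πR = 2π·26 = 163.362818
per-turn = √(163.362818² + 10.5²) = √(26687.4103 + 110.25) = √26797.6603 = 163.699909
L = 0.5 × 163.699909 = 81.849955
V = π·2² × L = 12.566371 × 81.849955 = 1028.556865

L=81.850 V=1028.557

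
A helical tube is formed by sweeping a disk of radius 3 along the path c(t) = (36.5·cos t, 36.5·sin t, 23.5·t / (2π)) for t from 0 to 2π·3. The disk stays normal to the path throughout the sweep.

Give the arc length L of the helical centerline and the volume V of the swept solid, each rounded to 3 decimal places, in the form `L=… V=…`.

L=691.611 V=19554.852

2πR = 2π·36.5 = 229.336264
per-turn = √(229.336264² + 23.5²) = √(52595.1219 + 552.25) = √53147.3719 = 230.537138
L = 3 × 230.537138 = 691.611413
V = π·3² × L = 28.274334 × 691.611413 = 19554.852010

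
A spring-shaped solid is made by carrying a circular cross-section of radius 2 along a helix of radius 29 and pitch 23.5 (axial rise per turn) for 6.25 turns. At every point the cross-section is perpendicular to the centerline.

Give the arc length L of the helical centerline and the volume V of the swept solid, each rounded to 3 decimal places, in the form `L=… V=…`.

2πR = 2π·29 = 182.212374
per-turn = √(182.212374² + 23.5²) = √(33201.3492 + 552.25) = √33753.5992 = 183.721526
L = 6.25 × 183.721526 = 1148.259539
V = π·2² × L = 12.566371 × 1148.259539 = 14429.454929

L=1148.260 V=14429.455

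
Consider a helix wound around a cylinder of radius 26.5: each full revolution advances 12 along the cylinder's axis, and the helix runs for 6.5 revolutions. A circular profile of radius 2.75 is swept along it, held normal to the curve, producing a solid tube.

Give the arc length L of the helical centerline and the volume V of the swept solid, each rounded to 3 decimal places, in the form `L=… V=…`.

L=1085.086 V=25779.787

2πR = 2π·26.5 = 166.504411
per-turn = √(166.504411² + 12²) = √(27723.7188 + 144) = √27867.7188 = 166.936272
L = 6.5 × 166.936272 = 1085.085765
V = π·2.75² × L = 23.758294 × 1085.085765 = 25779.787104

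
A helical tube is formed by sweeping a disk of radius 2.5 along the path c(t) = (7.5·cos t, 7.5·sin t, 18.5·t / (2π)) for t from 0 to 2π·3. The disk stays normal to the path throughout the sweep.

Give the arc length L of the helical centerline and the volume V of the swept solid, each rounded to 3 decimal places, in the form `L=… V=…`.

2πR = 2π·7.5 = 47.123890
per-turn = √(47.123890² + 18.5²) = √(2220.6610 + 342.25) = √2562.9110 = 50.625201
L = 3 × 50.625201 = 151.875603
V = π·2.5² × L = 19.634954 × 151.875603 = 2982.070500

L=151.876 V=2982.070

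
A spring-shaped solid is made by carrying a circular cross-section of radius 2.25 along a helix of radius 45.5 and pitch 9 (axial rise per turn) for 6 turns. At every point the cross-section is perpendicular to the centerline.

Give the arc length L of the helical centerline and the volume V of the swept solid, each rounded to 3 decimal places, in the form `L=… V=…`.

L=1716.159 V=27294.335

2πR = 2π·45.5 = 285.884931
per-turn = √(285.884931² + 9²) = √(81730.1940 + 81) = √81811.1940 = 286.026562
L = 6 × 286.026562 = 1716.159371
V = π·2.25² × L = 15.904313 × 1716.159371 = 27294.335461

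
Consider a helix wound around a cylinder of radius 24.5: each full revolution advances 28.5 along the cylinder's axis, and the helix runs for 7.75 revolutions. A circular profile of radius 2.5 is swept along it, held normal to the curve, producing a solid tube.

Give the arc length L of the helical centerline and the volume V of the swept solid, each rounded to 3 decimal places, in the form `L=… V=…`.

2πR = 2π·24.5 = 153.938040
per-turn = √(153.938040² + 28.5²) = √(23696.9202 + 812.25) = √24509.1702 = 156.554049
L = 7.75 × 156.554049 = 1213.293877
V = π·2.5² × L = 19.634954 × 1213.293877 = 23822.969576

L=1213.294 V=23822.970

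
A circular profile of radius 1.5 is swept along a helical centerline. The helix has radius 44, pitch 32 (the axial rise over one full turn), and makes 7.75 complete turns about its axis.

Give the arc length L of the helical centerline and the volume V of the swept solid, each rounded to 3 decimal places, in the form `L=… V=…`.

2πR = 2π·44 = 276.460154
per-turn = √(276.460154² + 32²) = √(76430.2165 + 1024) = √77454.2165 = 278.305976
L = 7.75 × 278.305976 = 2156.871317
V = π·1.5² × L = 7.068583 × 2156.871317 = 15246.024938

L=2156.871 V=15246.025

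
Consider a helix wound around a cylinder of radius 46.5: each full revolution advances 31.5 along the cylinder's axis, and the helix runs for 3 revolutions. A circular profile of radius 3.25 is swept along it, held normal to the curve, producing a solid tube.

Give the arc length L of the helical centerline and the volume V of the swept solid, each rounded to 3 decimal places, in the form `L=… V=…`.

L=881.584 V=29253.662

2πR = 2π·46.5 = 292.168117
per-turn = √(292.168117² + 31.5²) = √(85362.2085 + 992.25) = √86354.4585 = 293.861291
L = 3 × 293.861291 = 881.583874
V = π·3.25² × L = 33.183072 × 881.583874 = 29253.661507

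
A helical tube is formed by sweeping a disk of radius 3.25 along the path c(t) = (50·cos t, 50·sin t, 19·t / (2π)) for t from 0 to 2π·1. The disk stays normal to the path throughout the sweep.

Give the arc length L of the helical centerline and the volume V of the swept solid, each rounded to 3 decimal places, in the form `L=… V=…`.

L=314.733 V=10443.818

2πR = 2π·50 = 314.159265
per-turn = √(314.159265² + 19²) = √(98696.0440 + 361) = √99057.0440 = 314.733290
L = 1 × 314.733290 = 314.733290
V = π·3.25² × L = 33.183072 × 314.733290 = 10443.817559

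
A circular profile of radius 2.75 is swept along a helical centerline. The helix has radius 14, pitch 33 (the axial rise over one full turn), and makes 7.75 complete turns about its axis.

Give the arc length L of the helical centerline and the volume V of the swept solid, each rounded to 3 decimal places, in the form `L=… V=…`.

L=728.119 V=17298.875

2πR = 2π·14 = 87.964594
per-turn = √(87.964594² + 33²) = √(7737.7699 + 1089) = √8826.7699 = 93.950891
L = 7.75 × 93.950891 = 728.119402
V = π·2.75² × L = 23.758294 × 728.119402 = 17298.875152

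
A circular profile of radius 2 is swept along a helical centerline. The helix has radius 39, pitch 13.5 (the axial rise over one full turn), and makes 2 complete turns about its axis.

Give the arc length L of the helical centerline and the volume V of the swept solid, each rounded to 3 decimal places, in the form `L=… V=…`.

L=490.832 V=6167.972

2πR = 2π·39 = 245.044227
per-turn = √(245.044227² + 13.5²) = √(60046.6732 + 182.25) = √60228.9232 = 245.415817
L = 2 × 245.415817 = 490.831634
V = π·2² × L = 12.566371 × 490.831634 = 6167.972219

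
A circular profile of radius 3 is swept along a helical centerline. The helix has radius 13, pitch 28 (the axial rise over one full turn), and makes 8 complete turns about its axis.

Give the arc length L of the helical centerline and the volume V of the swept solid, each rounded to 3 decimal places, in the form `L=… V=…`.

L=690.778 V=19531.294

2πR = 2π·13 = 81.681409
per-turn = √(81.681409² + 28²) = √(6671.8526 + 784) = √7455.8526 = 86.347279
L = 8 × 86.347279 = 690.778231
V = π·3² × L = 28.274334 × 690.778231 = 19531.294350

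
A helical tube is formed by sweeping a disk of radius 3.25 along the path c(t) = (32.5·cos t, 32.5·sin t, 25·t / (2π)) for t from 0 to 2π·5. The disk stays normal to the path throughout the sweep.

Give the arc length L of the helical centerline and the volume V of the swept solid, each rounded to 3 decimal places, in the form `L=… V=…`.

2πR = 2π·32.5 = 204.203522
per-turn = √(204.203522² + 25²) = √(41699.0786 + 625) = √42324.0786 = 205.728167
L = 5 × 205.728167 = 1028.640834
V = π·3.25² × L = 33.183072 × 1028.640834 = 34133.463264

L=1028.641 V=34133.463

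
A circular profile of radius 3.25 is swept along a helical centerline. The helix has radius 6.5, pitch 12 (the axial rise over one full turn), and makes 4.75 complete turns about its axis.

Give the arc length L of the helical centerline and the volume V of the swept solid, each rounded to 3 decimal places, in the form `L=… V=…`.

L=202.194 V=6709.419

2πR = 2π·6.5 = 40.840704
per-turn = √(40.840704² + 12²) = √(1667.9631 + 144) = √1811.9631 = 42.567160
L = 4.75 × 42.567160 = 202.194012
V = π·3.25² × L = 33.183072 × 202.194012 = 6709.418535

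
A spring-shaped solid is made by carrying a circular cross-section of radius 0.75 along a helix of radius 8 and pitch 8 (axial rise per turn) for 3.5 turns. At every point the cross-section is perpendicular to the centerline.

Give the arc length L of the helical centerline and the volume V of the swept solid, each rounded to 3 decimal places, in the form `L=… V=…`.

2πR = 2π·8 = 50.265482
per-turn = √(50.265482² + 8²) = √(2526.6187 + 64) = √2590.6187 = 50.898121
L = 3.5 × 50.898121 = 178.143424
V = π·0.75² × L = 1.767146 × 178.143424 = 314.805415

L=178.143 V=314.805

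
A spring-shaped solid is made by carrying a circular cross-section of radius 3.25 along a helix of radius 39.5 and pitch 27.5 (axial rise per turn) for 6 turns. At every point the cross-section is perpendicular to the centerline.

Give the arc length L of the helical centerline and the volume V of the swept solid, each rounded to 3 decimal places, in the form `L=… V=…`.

L=1498.228 V=49715.820

2πR = 2π·39.5 = 248.185820
per-turn = √(248.185820² + 27.5²) = √(61596.2011 + 756.25) = √62352.4511 = 249.704728
L = 6 × 249.704728 = 1498.228367
V = π·3.25² × L = 33.183072 × 1498.228367 = 49715.820365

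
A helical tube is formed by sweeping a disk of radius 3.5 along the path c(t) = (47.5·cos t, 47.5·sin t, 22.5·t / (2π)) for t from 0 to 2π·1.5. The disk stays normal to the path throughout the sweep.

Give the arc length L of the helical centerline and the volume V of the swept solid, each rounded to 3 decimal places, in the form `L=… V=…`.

2πR = 2π·47.5 = 298.451302
per-turn = √(298.451302² + 22.5²) = √(89073.1797 + 506.25) = √89579.4297 = 299.298229
L = 1.5 × 299.298229 = 448.947343
V = π·3.5² × L = 38.484510 × 448.947343 = 17277.518518

L=448.947 V=17277.519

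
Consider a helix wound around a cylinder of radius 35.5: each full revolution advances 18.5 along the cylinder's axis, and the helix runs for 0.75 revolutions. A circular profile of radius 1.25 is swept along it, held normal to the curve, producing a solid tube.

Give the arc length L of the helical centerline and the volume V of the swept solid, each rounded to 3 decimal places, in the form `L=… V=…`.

L=167.864 V=824.002

2πR = 2π·35.5 = 223.053078
per-turn = √(223.053078² + 18.5²) = √(49752.6758 + 342.25) = √50094.9258 = 223.818958
L = 0.75 × 223.818958 = 167.864218
V = π·1.25² × L = 4.908739 × 167.864218 = 824.001554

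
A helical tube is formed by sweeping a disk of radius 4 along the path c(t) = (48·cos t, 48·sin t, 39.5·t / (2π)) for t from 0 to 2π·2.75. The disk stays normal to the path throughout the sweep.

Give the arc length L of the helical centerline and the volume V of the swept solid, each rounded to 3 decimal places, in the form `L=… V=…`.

2πR = 2π·48 = 301.592895
per-turn = √(301.592895² + 39.5²) = √(90958.2742 + 1560.25) = √92518.5242 = 304.168579
L = 2.75 × 304.168579 = 836.463591
V = π·4² × L = 50.265482 × 836.463591 = 42045.245957

L=836.464 V=42045.246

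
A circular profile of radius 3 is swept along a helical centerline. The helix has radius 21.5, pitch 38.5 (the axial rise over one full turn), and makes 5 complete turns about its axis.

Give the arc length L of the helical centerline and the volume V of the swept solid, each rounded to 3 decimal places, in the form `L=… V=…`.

L=702.338 V=19858.140

2πR = 2π·21.5 = 135.088484
per-turn = √(135.088484² + 38.5²) = √(18248.8985 + 1482.25) = √19731.1485 = 140.467607
L = 5 × 140.467607 = 702.338034
V = π·3² × L = 28.274334 × 702.338034 = 19858.140060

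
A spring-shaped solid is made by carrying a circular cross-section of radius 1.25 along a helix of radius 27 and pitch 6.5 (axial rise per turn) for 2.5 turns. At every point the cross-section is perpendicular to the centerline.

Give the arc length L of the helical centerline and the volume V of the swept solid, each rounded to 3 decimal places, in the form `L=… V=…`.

L=424.426 V=2083.397

2πR = 2π·27 = 169.646003
per-turn = √(169.646003² + 6.5²) = √(28779.7664 + 42.25) = √28822.0164 = 169.770482
L = 2.5 × 169.770482 = 424.426204
V = π·1.25² × L = 4.908739 × 424.426204 = 2083.397257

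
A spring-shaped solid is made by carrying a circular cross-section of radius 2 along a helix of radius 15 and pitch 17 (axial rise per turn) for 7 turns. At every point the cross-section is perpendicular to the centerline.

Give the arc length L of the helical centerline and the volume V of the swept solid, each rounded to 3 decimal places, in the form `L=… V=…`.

2πR = 2π·15 = 94.247780
per-turn = √(94.247780² + 17²) = √(8882.6440 + 289) = √9171.6440 = 95.768700
L = 7 × 95.768700 = 670.380902
V = π·2² × L = 12.566371 × 670.380902 = 8424.254870

L=670.381 V=8424.255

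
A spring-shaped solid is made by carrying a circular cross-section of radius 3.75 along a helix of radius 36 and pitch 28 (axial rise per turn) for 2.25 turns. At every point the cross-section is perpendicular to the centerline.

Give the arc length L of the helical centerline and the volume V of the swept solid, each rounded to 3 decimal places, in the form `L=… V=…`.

L=512.822 V=22655.803

2πR = 2π·36 = 226.194671
per-turn = √(226.194671² + 28²) = √(51164.0292 + 784) = √51948.0292 = 227.921103
L = 2.25 × 227.921103 = 512.822482
V = π·3.75² × L = 44.178647 × 512.822482 = 22655.803241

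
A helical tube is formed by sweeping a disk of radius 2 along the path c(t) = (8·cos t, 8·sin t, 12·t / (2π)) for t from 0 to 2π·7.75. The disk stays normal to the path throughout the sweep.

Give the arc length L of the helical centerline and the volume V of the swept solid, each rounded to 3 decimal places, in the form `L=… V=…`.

2πR = 2π·8 = 50.265482
per-turn = √(50.265482² + 12²) = √(2526.6187 + 144) = √2670.6187 = 51.678029
L = 7.75 × 51.678029 = 400.504728
V = π·2² × L = 12.566371 × 400.504728 = 5032.890847

L=400.505 V=5032.891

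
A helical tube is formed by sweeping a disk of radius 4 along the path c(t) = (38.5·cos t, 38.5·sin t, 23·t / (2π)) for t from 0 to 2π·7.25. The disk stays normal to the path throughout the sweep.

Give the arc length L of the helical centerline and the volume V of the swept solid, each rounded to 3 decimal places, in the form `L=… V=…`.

2πR = 2π·38.5 = 241.902634
per-turn = √(241.902634² + 23²) = √(58516.8845 + 529) = √59045.8845 = 242.993589
L = 7.25 × 242.993589 = 1761.703523
V = π·4² × L = 50.265482 × 1761.703523 = 88552.877542

L=1761.704 V=88552.878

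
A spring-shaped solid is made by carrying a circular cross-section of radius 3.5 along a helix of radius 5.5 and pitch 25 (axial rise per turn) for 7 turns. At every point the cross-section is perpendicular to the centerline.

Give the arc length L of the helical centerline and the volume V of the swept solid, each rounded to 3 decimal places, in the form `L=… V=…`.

2πR = 2π·5.5 = 34.557519
per-turn = √(34.557519² + 25²) = √(1194.2221 + 625) = √1819.2221 = 42.652340
L = 7 × 42.652340 = 298.566382
V = π·3.5² × L = 38.484510 × 298.566382 = 11490.180918

L=298.566 V=11490.181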